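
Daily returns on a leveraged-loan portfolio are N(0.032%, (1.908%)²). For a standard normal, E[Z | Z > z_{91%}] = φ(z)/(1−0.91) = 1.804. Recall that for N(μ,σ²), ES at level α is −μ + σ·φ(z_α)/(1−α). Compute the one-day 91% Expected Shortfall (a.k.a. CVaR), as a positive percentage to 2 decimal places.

ES = −(0.032%) + 1.908% × 1.804 = 3.410%.

3.41%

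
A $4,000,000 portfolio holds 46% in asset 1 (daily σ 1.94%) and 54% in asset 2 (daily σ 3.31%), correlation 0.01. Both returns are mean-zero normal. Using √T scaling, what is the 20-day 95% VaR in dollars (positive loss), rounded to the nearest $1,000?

σ_p = √(0.46²·1.94² + 0.54²·3.31² + 2·0.01·0.46·0.54·1.94·3.31) = 2.006%.
σ_{20d} = 2.006% × √20 = 8.971%.
z(95%) = 1.645.
VaR = 1.645 × 8.971% = 14.757%; on $4,000,000 that is $590,280.

$590,000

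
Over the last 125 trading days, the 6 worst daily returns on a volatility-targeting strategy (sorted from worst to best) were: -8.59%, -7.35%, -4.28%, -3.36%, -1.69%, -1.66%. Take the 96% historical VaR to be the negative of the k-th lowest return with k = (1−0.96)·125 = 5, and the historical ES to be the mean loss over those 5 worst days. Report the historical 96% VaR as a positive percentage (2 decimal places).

1.69%

k = 5; the 5th lowest return is -1.69%, so VaR = 1.69%.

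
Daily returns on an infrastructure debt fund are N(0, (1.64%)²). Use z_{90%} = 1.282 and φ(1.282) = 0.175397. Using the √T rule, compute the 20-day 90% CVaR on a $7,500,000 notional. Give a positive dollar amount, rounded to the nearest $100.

σ_{20d} = 1.64% × √20 = 7.334%.
ES multiplier = φ(z)/(1−α) = 0.175397/0.1 = 1.754.
ES = 7.334% × 1.754 = 12.864%; on $7,500,000: $964,800.

$964,800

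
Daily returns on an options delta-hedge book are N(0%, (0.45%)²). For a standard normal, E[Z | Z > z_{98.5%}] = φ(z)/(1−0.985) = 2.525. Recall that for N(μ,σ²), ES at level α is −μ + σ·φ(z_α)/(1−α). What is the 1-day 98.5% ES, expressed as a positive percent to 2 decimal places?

ES = 0.45% × 2.525 = 1.136%.

1.14%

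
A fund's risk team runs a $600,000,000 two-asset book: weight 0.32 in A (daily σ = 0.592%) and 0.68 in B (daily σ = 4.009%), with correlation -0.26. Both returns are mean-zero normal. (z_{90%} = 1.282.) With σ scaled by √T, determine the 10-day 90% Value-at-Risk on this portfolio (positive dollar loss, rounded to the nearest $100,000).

σ_p = √(0.32²·0.592² + 0.68²·4.009² + 2·-0.26·0.32·0.68·0.592·4.009) = 2.683%.
σ_{10d} = 2.683% × √10 = 8.484%.
VaR = 1.282 × 8.484% = 10.876%; on $600,000,000 that is $65,256,000.

$65,300,000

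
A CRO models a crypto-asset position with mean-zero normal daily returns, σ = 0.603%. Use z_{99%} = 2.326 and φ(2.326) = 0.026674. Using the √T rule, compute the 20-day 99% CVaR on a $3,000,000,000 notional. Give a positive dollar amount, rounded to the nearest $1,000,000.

σ_{20d} = 0.603% × √20 = 2.697%.
ES multiplier = φ(z)/(1−α) = 0.026674/0.01 = 2.667.
ES = 2.697% × 2.667 = 7.193%; on $3,000,000,000: $215,790,000.

$216,000,000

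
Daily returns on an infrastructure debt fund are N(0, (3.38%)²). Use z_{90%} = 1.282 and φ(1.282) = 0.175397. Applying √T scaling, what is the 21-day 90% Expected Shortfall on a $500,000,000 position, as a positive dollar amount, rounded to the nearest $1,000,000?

$136,000,000

σ_{21d} = 3.38% × √21 = 15.489%.
ES multiplier = φ(z)/(1−α) = 0.175397/0.1 = 1.754.
ES = 15.489% × 1.754 = 27.168%; on $500,000,000: $135,840,000.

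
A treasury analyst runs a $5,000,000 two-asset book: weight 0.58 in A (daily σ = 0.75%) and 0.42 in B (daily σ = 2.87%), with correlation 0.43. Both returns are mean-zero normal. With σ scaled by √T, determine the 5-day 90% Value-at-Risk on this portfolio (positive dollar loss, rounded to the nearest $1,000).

$207,000

σ_p = √(0.58²·0.75² + 0.42²·2.87² + 2·0.43·0.58·0.42·0.75·2.87) = 1.447%.
σ_{5d} = 1.447% × √5 = 3.236%.
z(90%) = 1.282.
VaR = 1.282 × 3.236% = 4.149%; on $5,000,000 that is $207,450.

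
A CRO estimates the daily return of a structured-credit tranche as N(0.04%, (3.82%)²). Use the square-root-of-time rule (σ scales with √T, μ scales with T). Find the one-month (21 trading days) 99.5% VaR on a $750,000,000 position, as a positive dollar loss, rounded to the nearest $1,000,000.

At 99.5%, z = 2.576.
σ_{21d} = 3.82% × √21 = 17.505%; μ_{21d} = 21 × 0.04% = 0.840%.
VaR = −(0.840%) + 2.576 × 17.505% = 44.253%.
On $750,000,000: 0.44253 × $750,000,000 = $331,897,500.

$332,000,000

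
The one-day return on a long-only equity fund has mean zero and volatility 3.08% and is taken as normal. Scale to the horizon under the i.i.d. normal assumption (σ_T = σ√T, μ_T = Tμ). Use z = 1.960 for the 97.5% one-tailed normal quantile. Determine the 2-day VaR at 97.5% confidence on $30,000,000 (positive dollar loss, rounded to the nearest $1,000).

$2,561,000

σ_{2d} = 3.08% × √2 = 4.356%.
VaR = 1.960 × 4.356% = 8.538%.
On $30,000,000: 0.08538 × $30,000,000 = $2,561,400.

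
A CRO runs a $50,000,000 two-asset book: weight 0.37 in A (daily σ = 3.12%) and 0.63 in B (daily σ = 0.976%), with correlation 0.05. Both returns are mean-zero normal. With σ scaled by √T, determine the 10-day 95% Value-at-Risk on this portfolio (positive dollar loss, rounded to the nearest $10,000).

σ_p = √(0.37²·3.12² + 0.63²·0.976² + 2·0.05·0.37·0.63·3.12·0.976) = 1.335%.
σ_{10d} = 1.335% × √10 = 4.222%.
z(95%) = 1.645.
VaR = 1.645 × 4.222% = 6.945%; on $50,000,000 that is $3,472,500.

$3,470,000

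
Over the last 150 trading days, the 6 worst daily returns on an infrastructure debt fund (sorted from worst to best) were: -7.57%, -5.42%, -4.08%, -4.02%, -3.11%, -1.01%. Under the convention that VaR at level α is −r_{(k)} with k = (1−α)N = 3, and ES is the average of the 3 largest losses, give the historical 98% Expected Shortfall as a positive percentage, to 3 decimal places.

The 3 worst returns sum to -17.07%.
ES = −(-17.07%) / 3 = 5.69% ≈ 5.690%.

5.690%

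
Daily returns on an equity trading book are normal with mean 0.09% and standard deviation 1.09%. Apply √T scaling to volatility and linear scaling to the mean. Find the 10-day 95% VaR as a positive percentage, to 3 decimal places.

At 95%, z = 1.645.
σ_{10d} = 1.09% × √10 = 3.447%; μ_{10d} = 10 × 0.09% = 0.900%.
VaR = −(0.900%) + 1.645 × 3.447% = 4.770%.

4.770%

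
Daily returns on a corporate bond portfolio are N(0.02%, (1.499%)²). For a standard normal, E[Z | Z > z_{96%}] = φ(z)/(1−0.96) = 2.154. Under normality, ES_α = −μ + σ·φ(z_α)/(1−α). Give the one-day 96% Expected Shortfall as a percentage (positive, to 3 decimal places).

3.209%

ES = −(0.02%) + 1.499% × 2.154 = 3.209%.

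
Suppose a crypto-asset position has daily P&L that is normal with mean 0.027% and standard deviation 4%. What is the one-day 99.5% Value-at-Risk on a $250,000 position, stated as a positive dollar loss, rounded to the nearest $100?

At 99.5% one-sided, z = 2.576.
VaR = −μ + z·σ = −(0.027%) + 2.576 × 4% = 10.277%.
On $250,000: 0.10277 × $250,000 = $25,692.

$25,700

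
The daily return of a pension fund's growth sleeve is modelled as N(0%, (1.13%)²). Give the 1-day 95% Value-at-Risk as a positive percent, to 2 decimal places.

At 95% one-sided, z = 1.645.
VaR = z·σ = 1.645 × 1.13% = 1.859%.

1.86%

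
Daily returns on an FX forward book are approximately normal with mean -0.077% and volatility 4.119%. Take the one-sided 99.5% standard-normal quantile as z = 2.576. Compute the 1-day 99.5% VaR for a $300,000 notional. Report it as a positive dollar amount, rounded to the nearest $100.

VaR = −μ + z·σ = −(-0.077%) + 2.576 × 4.119% = 10.688%.
On $300,000: 0.10688 × $300,000 = $32,064.

$32,100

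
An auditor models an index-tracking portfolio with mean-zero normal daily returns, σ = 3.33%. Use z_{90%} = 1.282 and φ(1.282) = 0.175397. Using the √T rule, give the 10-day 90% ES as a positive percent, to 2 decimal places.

18.47%

σ_{10d} = 3.33% × √10 = 10.530%.
ES multiplier = φ(z)/(1−α) = 0.175397/0.1 = 1.754.
ES = 10.530% × 1.754 = 18.470%.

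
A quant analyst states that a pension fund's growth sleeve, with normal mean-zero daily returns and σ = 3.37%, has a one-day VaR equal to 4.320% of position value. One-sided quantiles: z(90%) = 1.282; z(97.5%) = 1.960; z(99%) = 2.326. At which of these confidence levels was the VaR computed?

90%

Implied z = VaR/σ = 4.320 / 3.37 = 1.282.
This matches z(90%) = 1.282.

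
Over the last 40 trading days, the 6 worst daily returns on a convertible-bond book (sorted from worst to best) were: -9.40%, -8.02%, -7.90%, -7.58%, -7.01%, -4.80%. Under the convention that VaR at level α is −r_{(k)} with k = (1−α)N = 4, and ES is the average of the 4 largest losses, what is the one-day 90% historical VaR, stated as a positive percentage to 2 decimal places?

k = 4; the 4th lowest return is -7.58%, so VaR = 7.58%.

7.58%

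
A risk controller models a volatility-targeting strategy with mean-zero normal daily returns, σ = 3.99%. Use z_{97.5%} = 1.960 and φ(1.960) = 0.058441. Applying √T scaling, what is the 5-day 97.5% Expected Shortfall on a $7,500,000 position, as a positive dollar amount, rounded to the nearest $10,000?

σ_{5d} = 3.99% × √5 = 8.922%.
ES multiplier = φ(z)/(1−α) = 0.058441/0.025 = 2.338.
ES = 8.922% × 2.338 = 20.860%; on $7,500,000: $1,564,500.

$1,560,000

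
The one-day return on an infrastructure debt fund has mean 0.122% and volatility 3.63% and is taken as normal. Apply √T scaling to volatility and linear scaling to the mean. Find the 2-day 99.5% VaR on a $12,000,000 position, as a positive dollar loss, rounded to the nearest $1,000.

$1,558,000

At 99.5%, z = 2.576.
σ_{2d} = 3.63% × √2 = 5.134%; μ_{2d} = 2 × 0.122% = 0.244%.
VaR = −(0.244%) + 2.576 × 5.134% = 12.981%.
On $12,000,000: 0.12981 × $12,000,000 = $1,557,720.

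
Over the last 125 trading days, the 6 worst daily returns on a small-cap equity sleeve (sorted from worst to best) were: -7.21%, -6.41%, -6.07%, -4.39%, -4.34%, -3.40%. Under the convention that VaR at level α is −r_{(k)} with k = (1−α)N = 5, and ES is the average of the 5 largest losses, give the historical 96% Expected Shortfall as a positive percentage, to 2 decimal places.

The 5 worst returns sum to -28.42%.
ES = −(-28.42%) / 5 = 5.684% ≈ 5.68%.

5.68%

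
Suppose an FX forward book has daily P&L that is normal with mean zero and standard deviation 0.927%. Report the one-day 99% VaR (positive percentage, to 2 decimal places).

2.16%

At 99% one-sided, z = 2.326.
VaR = z·σ = 2.326 × 0.927% = 2.156%.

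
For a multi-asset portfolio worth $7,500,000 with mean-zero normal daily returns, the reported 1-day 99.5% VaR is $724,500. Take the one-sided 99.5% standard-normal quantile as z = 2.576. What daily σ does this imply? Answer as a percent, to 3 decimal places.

VaR as a fraction: $724,500 / $7,500,000 = 9.660%.
σ = VaR / z = 9.660% / 2.576 = 3.750%.

3.750%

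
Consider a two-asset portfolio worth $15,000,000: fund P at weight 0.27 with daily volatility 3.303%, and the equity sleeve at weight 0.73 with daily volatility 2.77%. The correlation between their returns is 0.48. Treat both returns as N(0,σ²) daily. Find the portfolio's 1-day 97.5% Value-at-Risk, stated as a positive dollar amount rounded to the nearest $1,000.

σ_p² = 0.27²·3.303² + 0.73²·2.77² + 2·0.48·0.27·0.73·3.303·2.77 = 6.6154 (%²).
σ_p = √6.6154 = 2.572%.
At 97.5%, z = 1.960.
VaR = 1.960 × 2.572% = 5.041%; on $15,000,000 that is $756,150.

$756,000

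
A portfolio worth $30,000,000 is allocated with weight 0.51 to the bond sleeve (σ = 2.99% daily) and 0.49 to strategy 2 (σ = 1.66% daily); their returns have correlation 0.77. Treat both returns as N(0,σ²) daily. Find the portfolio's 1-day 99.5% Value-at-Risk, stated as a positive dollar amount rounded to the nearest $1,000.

σ_p² = 0.51²·2.99² + 0.49²·1.66² + 2·0.77·0.51·0.49·2.99·1.66 = 4.8971 (%²).
σ_p = √4.8971 = 2.213%.
At 99.5%, z = 2.576.
VaR = 2.576 × 2.213% = 5.701%; on $30,000,000 that is $1,710,300.

$1,710,000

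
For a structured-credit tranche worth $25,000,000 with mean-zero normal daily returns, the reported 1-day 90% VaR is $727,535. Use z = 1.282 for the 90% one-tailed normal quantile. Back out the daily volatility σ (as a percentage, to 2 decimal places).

VaR as a fraction: $727,535 / $25,000,000 = 2.910%.
σ = VaR / z = 2.910% / 1.282 = 2.270%.

2.27%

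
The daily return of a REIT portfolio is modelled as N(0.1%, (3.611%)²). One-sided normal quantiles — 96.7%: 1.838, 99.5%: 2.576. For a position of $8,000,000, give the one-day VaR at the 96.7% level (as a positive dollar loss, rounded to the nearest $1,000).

VaR = −μ + z·σ = −(0.1%) + 1.838 × 3.611% = 6.537%.
On $8,000,000: 0.06537 × $8,000,000 = $522,960.

$523,000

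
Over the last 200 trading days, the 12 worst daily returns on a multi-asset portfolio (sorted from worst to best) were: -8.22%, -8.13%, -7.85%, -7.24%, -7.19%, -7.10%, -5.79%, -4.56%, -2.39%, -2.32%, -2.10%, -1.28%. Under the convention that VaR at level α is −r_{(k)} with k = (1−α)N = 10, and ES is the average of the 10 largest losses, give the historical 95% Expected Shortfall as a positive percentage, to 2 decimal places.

The 10 worst returns sum to -60.79%.
ES = −(-60.79%) / 10 = 6.079% ≈ 6.08%.

6.08%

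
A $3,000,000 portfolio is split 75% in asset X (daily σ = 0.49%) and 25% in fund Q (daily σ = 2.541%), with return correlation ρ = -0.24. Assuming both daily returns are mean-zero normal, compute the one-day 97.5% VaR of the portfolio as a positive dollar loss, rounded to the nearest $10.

σ_p² = 0.75²·0.49² + 0.25²·2.541² + 2·-0.24·0.75·0.25·0.49·2.541 = 0.4265 (%²).
σ_p = √0.4265 = 0.653%.
At 97.5%, z = 1.960.
VaR = 1.960 × 0.653% = 1.280%; on $3,000,000 that is $38,400.

$38,400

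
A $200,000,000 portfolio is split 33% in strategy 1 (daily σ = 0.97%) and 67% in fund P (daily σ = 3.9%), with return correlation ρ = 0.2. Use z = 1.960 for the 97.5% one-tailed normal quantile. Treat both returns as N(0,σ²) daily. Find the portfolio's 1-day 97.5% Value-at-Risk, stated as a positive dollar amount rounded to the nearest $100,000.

σ_p² = 0.33²·0.97² + 0.67²·3.9² + 2·0.2·0.33·0.67·0.97·3.9 = 7.2648 (%²).
σ_p = √7.2648 = 2.695%.
VaR = 1.960 × 2.695% = 5.282%; on $200,000,000 that is $10,564,000.

$10,600,000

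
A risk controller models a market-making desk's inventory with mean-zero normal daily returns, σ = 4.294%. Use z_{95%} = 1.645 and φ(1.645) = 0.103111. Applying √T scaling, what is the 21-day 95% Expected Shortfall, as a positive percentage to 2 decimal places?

σ_{21d} = 4.294% × √21 = 19.678%.
ES multiplier = φ(z)/(1−α) = 0.103111/0.05 = 2.062.
ES = 19.678% × 2.062 = 40.576%.

40.58%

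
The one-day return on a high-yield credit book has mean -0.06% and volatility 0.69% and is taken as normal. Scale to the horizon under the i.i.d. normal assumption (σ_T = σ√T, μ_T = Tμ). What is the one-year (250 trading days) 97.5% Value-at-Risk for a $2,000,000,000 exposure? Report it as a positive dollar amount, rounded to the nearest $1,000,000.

$728,000,000

At 97.5%, z = 1.960.
σ_{250d} = 0.69% × √250 = 10.910%; μ_{250d} = 250 × -0.06% = -15.000%.
VaR = −(-15.000%) + 1.960 × 10.910% = 36.384%.
On $2,000,000,000: 0.36384 × $2,000,000,000 = $727,680,000.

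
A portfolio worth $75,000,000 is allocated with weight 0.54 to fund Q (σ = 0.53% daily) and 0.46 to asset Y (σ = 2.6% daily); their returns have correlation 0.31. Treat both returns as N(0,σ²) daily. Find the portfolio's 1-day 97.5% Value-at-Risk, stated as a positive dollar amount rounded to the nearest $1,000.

$1,930,000

σ_p² = 0.54²·0.53² + 0.46²·2.6² + 2·0.31·0.54·0.46·0.53·2.6 = 1.7245 (%²).
σ_p = √1.7245 = 1.313%.
At 97.5%, z = 1.960.
VaR = 1.960 × 1.313% = 2.573%; on $75,000,000 that is $1,929,750.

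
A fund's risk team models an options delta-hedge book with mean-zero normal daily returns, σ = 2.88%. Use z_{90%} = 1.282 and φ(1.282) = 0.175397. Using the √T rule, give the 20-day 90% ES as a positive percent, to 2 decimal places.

22.59%

σ_{20d} = 2.88% × √20 = 12.880%.
ES multiplier = φ(z)/(1−α) = 0.175397/0.1 = 1.754.
ES = 12.880% × 1.754 = 22.592%.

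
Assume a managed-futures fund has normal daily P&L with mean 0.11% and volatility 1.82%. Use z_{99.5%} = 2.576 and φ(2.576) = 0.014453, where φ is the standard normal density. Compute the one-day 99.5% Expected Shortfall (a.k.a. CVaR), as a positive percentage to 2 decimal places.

5.15%

Tail multiplier: φ(z)/(1−α) = 0.014453 / 0.005 = 2.891.
ES = −(0.11%) + 1.82% × 2.891 = 5.152%.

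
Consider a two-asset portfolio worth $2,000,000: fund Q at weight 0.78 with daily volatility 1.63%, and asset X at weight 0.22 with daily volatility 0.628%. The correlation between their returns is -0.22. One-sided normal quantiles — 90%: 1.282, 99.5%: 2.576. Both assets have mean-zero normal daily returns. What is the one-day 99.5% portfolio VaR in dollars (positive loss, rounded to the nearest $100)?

$64,300

σ_p² = 0.78²·1.63² + 0.22²·0.628² + 2·-0.22·0.78·0.22·1.63·0.628 = 1.5583 (%²).
σ_p = √1.5583 = 1.248%.
VaR = 2.576 × 1.248% = 3.215%; on $2,000,000 that is $64,300.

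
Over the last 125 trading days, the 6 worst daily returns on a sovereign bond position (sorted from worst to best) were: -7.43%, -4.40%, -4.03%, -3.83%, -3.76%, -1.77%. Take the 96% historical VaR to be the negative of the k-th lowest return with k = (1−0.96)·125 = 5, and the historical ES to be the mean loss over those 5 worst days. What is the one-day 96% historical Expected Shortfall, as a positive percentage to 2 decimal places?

4.69%

The 5 worst returns sum to -23.45%.
ES = −(-23.45%) / 5 = 4.69%.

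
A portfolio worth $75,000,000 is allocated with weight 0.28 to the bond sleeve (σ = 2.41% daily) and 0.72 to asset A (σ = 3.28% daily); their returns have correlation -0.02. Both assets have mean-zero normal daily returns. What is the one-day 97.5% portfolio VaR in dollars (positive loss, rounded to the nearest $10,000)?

$3,590,000

σ_p² = 0.28²·2.41² + 0.72²·3.28² + 2·-0.02·0.28·0.72·2.41·3.28 = 5.9688 (%²).
σ_p = √5.9688 = 2.443%.
At 97.5%, z = 1.960.
VaR = 1.960 × 2.443% = 4.788%; on $75,000,000 that is $3,591,000.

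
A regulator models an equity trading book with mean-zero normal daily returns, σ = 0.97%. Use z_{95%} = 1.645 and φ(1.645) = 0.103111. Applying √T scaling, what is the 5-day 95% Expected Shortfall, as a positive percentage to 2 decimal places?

σ_{5d} = 0.97% × √5 = 2.169%.
ES multiplier = φ(z)/(1−α) = 0.103111/0.05 = 2.062.
ES = 2.169% × 2.062 = 4.472%.

4.47%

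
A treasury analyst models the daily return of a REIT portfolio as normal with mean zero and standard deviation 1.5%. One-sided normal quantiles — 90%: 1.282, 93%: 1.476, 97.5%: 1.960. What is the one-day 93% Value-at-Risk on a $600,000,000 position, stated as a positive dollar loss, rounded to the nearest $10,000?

$13,280,000

VaR = z·σ = 1.476 × 1.5% = 2.214%.
On $600,000,000: 0.02214 × $600,000,000 = $13,284,000.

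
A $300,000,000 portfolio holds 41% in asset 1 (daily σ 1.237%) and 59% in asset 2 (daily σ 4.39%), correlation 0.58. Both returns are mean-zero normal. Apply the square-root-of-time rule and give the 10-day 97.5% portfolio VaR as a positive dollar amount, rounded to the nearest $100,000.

$54,200,000

σ_p = √(0.41²·1.237² + 0.59²·4.39² + 2·0.58·0.41·0.59·1.237·4.39) = 2.914%.
σ_{10d} = 2.914% × √10 = 9.215%.
z(97.5%) = 1.960.
VaR = 1.960 × 9.215% = 18.061%; on $300,000,000 that is $54,183,000.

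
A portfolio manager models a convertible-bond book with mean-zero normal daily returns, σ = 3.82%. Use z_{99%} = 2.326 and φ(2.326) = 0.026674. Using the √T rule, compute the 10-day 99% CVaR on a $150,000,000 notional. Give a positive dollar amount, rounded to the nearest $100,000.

σ_{10d} = 3.82% × √10 = 12.080%.
ES multiplier = φ(z)/(1−α) = 0.026674/0.01 = 2.667.
ES = 12.080% × 2.667 = 32.217%; on $150,000,000: $48,325,500.

$48,300,000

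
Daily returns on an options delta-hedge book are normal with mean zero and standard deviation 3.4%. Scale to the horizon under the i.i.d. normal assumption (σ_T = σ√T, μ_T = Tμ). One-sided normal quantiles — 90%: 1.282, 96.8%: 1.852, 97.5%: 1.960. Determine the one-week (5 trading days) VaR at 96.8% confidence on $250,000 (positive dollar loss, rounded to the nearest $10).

σ_{5d} = 3.4% × √5 = 7.603%.
VaR = 1.852 × 7.603% = 14.081%.
On $250,000: 0.14081 × $250,000 = $35,202.

$35,200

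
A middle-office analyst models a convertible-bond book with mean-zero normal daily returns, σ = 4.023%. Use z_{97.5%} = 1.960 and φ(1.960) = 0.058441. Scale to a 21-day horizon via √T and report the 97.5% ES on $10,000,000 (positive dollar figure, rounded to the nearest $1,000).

σ_{21d} = 4.023% × √21 = 18.436%.
ES multiplier = φ(z)/(1−α) = 0.058441/0.025 = 2.338.
ES = 18.436% × 2.338 = 43.103%; on $10,000,000: $4,310,300.

$4,310,000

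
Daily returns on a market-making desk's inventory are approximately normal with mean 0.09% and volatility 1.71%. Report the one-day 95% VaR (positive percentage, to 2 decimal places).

2.72%

At 95% one-sided, z = 1.645.
VaR = −μ + z·σ = −(0.09%) + 1.645 × 1.71% = 2.723%.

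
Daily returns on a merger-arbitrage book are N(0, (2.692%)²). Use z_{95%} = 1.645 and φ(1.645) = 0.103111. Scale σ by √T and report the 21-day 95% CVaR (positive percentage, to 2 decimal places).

25.44%

σ_{21d} = 2.692% × √21 = 12.336%.
ES multiplier = φ(z)/(1−α) = 0.103111/0.05 = 2.062.
ES = 12.336% × 2.062 = 25.437%.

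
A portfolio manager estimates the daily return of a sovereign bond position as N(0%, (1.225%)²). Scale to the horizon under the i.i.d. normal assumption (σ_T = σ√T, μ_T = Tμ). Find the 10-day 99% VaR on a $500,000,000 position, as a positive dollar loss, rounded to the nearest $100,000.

$45,100,000

At 99%, z = 2.326.
σ_{10d} = 1.225% × √10 = 3.874%.
VaR = 2.326 × 3.874% = 9.011%.
On $500,000,000: 0.09011 × $500,000,000 = $45,055,000.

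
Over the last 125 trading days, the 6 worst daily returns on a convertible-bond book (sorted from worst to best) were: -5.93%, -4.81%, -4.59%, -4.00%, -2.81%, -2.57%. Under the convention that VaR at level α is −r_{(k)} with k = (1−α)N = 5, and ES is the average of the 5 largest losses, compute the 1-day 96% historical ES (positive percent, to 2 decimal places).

4.43%

The 5 worst returns sum to -22.14%.
ES = −(-22.14%) / 5 = 4.428% ≈ 4.43%.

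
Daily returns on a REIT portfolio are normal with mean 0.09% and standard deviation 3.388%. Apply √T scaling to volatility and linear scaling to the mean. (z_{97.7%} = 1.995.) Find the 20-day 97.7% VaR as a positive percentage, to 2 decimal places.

28.43%

σ_{20d} = 3.388% × √20 = 15.152%; μ_{20d} = 20 × 0.09% = 1.800%.
VaR = −(1.800%) + 1.995 × 15.152% = 28.428%.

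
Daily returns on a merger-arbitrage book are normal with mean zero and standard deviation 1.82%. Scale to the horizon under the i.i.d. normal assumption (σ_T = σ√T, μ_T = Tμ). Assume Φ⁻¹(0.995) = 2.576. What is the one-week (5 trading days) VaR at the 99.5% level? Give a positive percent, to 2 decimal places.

σ_{5d} = 1.82% × √5 = 4.070%.
VaR = 2.576 × 4.070% = 10.484%.

10.48%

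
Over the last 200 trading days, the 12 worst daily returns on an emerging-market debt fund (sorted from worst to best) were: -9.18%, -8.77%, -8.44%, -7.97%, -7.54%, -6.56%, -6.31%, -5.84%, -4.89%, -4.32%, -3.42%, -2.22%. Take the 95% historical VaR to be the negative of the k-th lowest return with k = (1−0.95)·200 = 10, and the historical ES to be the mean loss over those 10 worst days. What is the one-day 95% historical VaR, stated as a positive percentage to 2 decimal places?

4.32%

k = 10; the 10th lowest return is -4.32%, so VaR = 4.32%.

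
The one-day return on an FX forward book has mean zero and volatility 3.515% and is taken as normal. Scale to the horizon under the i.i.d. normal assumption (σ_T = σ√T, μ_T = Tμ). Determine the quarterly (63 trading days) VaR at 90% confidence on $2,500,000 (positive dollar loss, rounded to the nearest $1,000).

At 90%, z = 1.282.
σ_{63d} = 3.515% × √63 = 27.899%.
VaR = 1.282 × 27.899% = 35.767%.
On $2,500,000: 0.35767 × $2,500,000 = $894,175.

$894,000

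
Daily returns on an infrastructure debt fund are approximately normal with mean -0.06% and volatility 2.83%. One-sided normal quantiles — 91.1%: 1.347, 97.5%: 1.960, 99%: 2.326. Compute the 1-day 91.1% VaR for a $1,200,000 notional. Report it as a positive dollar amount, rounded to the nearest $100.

$46,500

VaR = −μ + z·σ = −(-0.06%) + 1.347 × 2.83% = 3.872%.
On $1,200,000: 0.03872 × $1,200,000 = $46,464.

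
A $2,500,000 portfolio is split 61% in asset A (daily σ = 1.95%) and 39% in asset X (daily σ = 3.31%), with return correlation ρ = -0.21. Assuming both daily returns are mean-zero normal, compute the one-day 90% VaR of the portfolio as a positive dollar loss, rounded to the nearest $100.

σ_p² = 0.61²·1.95² + 0.39²·3.31² + 2·-0.21·0.61·0.39·1.95·3.31 = 2.4364 (%²).
σ_p = √2.4364 = 1.561%.
At 90%, z = 1.282.
VaR = 1.282 × 1.561% = 2.001%; on $2,500,000 that is $50,025.

$50,000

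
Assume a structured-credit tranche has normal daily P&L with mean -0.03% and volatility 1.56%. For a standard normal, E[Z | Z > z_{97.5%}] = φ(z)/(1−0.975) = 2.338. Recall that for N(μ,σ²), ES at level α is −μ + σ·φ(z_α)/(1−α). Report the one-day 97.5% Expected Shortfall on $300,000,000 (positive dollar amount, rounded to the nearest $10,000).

ES = −(-0.03%) + 1.56% × 2.338 = 3.677%.
On $300,000,000: 0.03677 × $300,000,000 = $11,031,000.

$11,030,000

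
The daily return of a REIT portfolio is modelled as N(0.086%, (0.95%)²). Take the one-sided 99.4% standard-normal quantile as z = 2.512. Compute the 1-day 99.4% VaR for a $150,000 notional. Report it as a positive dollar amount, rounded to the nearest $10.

VaR = −μ + z·σ = −(0.086%) + 2.512 × 0.95% = 2.300%.
On $150,000: 0.02300 × $150,000 = $3,450.

$3,450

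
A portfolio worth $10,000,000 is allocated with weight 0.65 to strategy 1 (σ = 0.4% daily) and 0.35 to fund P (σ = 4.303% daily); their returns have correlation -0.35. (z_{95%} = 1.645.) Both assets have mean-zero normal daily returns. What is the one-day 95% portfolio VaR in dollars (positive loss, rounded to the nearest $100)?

σ_p² = 0.65²·0.4² + 0.35²·4.303² + 2·-0.35·0.65·0.35·0.4·4.303 = 2.0617 (%²).
σ_p = √2.0617 = 1.436%.
VaR = 1.645 × 1.436% = 2.362%; on $10,000,000 that is $236,200.

$236,200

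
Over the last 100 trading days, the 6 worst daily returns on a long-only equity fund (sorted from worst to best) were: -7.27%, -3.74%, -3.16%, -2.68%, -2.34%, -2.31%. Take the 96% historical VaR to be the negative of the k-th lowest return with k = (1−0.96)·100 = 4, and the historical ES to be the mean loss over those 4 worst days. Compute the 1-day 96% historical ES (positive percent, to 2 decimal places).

The 4 worst returns sum to -16.85%.
ES = −(-16.85%) / 4 = 4.2125% ≈ 4.21%.

4.21%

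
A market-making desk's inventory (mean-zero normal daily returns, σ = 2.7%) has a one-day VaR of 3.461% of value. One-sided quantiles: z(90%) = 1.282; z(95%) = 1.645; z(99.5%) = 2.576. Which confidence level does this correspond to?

Implied z = VaR/σ = 3.461 / 2.7 = 1.282.
This matches z(90%) = 1.282.

90%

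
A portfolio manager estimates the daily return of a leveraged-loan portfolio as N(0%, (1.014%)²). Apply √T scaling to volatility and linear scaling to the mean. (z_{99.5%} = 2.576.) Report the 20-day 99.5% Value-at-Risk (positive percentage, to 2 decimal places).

11.68%

σ_{20d} = 1.014% × √20 = 4.535%.
VaR = 2.576 × 4.535% = 11.682%.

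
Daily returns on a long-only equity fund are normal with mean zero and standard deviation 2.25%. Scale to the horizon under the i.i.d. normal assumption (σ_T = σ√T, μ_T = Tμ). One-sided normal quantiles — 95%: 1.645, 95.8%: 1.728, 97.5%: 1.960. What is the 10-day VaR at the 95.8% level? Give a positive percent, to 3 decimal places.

σ_{10d} = 2.25% × √10 = 7.115%.
VaR = 1.728 × 7.115% = 12.295%.

12.295%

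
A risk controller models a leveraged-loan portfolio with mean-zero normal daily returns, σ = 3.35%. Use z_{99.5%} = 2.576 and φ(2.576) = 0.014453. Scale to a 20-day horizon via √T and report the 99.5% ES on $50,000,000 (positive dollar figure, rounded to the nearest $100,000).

$21,700,000

σ_{20d} = 3.35% × √20 = 14.982%.
ES multiplier = φ(z)/(1−α) = 0.014453/0.005 = 2.891.
ES = 14.982% × 2.891 = 43.313%; on $50,000,000: $21,656,500.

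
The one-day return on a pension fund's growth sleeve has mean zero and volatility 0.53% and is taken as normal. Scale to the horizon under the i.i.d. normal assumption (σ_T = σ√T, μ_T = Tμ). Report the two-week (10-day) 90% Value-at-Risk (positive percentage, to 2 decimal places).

At 90%, z = 1.282.
σ_{10d} = 0.53% × √10 = 1.676%.
VaR = 1.282 × 1.676% = 2.149%.

2.15%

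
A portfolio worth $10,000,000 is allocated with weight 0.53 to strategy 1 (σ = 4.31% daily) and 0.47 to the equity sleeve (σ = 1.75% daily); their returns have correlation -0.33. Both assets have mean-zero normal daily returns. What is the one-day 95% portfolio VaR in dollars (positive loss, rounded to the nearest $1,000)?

σ_p² = 0.53²·4.31² + 0.47²·1.75² + 2·-0.33·0.53·0.47·4.31·1.75 = 4.6545 (%²).
σ_p = √4.6545 = 2.157%.
At 95%, z = 1.645.
VaR = 1.645 × 2.157% = 3.548%; on $10,000,000 that is $354,800.

$355,000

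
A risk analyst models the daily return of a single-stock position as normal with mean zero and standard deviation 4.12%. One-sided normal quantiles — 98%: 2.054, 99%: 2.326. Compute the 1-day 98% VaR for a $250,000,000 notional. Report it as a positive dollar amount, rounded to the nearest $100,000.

$21,200,000

VaR = z·σ = 2.054 × 4.12% = 8.462%.
On $250,000,000: 0.08462 × $250,000,000 = $21,155,000.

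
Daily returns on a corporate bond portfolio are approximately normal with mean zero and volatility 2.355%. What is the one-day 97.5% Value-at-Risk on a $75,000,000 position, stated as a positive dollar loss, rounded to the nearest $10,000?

At 97.5% one-sided, z = 1.960.
VaR = z·σ = 1.960 × 2.355% = 4.616%.
On $75,000,000: 0.04616 × $75,000,000 = $3,462,000.

$3,460,000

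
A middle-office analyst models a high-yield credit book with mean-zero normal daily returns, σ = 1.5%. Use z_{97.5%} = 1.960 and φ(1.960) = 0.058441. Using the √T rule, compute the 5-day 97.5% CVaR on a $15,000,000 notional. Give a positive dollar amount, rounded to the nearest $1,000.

σ_{5d} = 1.5% × √5 = 3.354%.
ES multiplier = φ(z)/(1−α) = 0.058441/0.025 = 2.338.
ES = 3.354% × 2.338 = 7.842%; on $15,000,000: $1,176,300.

$1,176,000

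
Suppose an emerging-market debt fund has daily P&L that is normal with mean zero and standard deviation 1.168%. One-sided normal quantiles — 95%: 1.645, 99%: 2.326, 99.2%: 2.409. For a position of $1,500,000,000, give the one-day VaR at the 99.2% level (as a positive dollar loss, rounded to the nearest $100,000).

$42,200,000

VaR = z·σ = 2.409 × 1.168% = 2.814%.
On $1,500,000,000: 0.02814 × $1,500,000,000 = $42,210,000.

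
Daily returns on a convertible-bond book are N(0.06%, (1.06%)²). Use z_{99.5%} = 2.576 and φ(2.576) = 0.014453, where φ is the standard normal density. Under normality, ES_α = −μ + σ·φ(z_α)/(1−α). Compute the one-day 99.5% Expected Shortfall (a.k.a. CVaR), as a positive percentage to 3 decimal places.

3.004%

Tail multiplier: φ(z)/(1−α) = 0.014453 / 0.005 = 2.891.
ES = −(0.06%) + 1.06% × 2.891 = 3.004%.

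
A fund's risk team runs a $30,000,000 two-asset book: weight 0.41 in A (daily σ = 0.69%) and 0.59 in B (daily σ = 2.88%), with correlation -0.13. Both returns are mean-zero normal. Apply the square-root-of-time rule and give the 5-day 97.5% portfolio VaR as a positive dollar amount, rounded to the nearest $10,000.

$2,220,000

σ_p = √(0.41²·0.69² + 0.59²·2.88² + 2·-0.13·0.41·0.59·0.69·2.88) = 1.686%.
σ_{5d} = 1.686% × √5 = 3.770%.
z(97.5%) = 1.960.
VaR = 1.960 × 3.770% = 7.389%; on $30,000,000 that is $2,216,700.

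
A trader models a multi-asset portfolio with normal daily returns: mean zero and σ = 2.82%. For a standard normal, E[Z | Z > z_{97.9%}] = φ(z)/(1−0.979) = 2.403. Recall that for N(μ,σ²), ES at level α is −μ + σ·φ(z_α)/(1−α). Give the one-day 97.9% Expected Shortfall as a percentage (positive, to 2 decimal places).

ES = 2.82% × 2.403 = 6.776%.

6.78%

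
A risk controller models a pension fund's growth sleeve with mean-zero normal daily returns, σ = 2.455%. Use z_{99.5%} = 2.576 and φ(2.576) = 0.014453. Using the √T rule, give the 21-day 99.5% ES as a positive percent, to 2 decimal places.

σ_{21d} = 2.455% × √21 = 11.250%.
ES multiplier = φ(z)/(1−α) = 0.014453/0.005 = 2.891.
ES = 11.250% × 2.891 = 32.524%.

32.52%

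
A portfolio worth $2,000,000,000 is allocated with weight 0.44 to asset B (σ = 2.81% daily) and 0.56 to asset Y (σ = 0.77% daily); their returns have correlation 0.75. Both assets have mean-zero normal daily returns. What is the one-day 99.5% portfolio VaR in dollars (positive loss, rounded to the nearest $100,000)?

$81,700,000

σ_p² = 0.44²·2.81² + 0.56²·0.77² + 2·0.75·0.44·0.56·2.81·0.77 = 2.5143 (%²).
σ_p = √2.5143 = 1.586%.
At 99.5%, z = 2.576.
VaR = 2.576 × 1.586% = 4.086%; on $2,000,000,000 that is $81,720,000.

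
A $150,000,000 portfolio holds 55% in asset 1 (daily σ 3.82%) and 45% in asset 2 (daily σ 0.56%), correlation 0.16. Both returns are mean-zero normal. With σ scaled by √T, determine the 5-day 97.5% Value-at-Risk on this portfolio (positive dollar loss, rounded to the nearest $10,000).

$14,170,000

σ_p = √(0.55²·3.82² + 0.45²·0.56² + 2·0.16·0.55·0.45·3.82·0.56) = 2.156%.
σ_{5d} = 2.156% × √5 = 4.821%.
z(97.5%) = 1.960.
VaR = 1.960 × 4.821% = 9.449%; on $150,000,000 that is $14,173,500.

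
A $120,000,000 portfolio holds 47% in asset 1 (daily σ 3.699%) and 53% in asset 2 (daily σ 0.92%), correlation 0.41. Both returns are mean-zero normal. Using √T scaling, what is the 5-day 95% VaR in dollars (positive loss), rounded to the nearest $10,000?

σ_p = √(0.47²·3.699² + 0.53²·0.92² + 2·0.41·0.47·0.53·3.699·0.92) = 1.989%.
σ_{5d} = 1.989% × √5 = 4.448%.
z(95%) = 1.645.
VaR = 1.645 × 4.448% = 7.317%; on $120,000,000 that is $8,780,400.

$8,780,000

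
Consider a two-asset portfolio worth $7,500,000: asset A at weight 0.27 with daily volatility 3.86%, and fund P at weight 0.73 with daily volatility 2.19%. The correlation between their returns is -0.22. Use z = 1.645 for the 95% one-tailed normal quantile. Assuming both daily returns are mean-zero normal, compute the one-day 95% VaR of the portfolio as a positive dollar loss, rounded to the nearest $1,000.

σ_p² = 0.27²·3.86² + 0.73²·2.19² + 2·-0.22·0.27·0.73·3.86·2.19 = 2.9089 (%²).
σ_p = √2.9089 = 1.706%.
VaR = 1.645 × 1.706% = 2.806%; on $7,500,000 that is $210,450.

$210,000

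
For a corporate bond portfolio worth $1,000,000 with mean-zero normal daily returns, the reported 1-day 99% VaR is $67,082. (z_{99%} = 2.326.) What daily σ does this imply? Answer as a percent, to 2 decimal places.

VaR as a fraction: $67,082 / $1,000,000 = 6.708%.
σ = VaR / z = 6.708% / 2.326 = 2.884%.

2.88%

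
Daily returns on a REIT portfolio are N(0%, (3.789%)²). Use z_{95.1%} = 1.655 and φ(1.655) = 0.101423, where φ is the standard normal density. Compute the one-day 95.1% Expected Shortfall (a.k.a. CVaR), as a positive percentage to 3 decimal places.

7.843%

Tail multiplier: φ(z)/(1−α) = 0.101423 / 0.049 = 2.070.
ES = 3.789% × 2.070 = 7.843%.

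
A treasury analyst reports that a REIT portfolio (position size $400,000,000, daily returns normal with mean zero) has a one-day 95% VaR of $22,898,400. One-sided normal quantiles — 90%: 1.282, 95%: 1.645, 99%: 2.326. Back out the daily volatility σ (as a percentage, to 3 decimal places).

3.480%

VaR as a fraction: $22,898,400 / $400,000,000 = 5.725%.
σ = VaR / z = 5.725% / 1.645 = 3.480%.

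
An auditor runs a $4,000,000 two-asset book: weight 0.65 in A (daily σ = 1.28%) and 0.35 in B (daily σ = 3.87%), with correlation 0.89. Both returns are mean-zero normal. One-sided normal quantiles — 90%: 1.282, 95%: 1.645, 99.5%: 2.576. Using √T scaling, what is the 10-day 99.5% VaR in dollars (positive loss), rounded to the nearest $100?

σ_p = √(0.65²·1.28² + 0.35²·3.87² + 2·0.89·0.65·0.35·1.28·3.87) = 2.129%.
σ_{10d} = 2.129% × √10 = 6.732%.
VaR = 2.576 × 6.732% = 17.342%; on $4,000,000 that is $693,680.

$693,700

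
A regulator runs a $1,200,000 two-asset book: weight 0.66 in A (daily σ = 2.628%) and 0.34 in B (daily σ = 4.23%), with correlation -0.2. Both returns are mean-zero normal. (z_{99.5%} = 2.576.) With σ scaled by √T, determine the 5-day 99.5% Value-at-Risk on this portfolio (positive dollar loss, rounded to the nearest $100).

$139,600

σ_p = √(0.66²·2.628² + 0.34²·4.23² + 2·-0.2·0.66·0.34·2.628·4.23) = 2.020%.
σ_{5d} = 2.020% × √5 = 4.517%.
VaR = 2.576 × 4.517% = 11.636%; on $1,200,000 that is $139,632.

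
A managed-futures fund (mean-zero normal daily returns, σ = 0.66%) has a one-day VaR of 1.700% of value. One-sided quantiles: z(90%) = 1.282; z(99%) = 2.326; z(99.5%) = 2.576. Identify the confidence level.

Implied z = VaR/σ = 1.700 / 0.66 = 2.576.
This matches z(99.5%) = 2.576.

99.5%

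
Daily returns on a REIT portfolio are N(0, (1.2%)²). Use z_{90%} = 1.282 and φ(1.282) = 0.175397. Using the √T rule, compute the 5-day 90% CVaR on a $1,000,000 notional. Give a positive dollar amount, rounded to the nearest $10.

σ_{5d} = 1.2% × √5 = 2.683%.
ES multiplier = φ(z)/(1−α) = 0.175397/0.1 = 1.754.
ES = 2.683% × 1.754 = 4.706%; on $1,000,000: $47,060.

$47,060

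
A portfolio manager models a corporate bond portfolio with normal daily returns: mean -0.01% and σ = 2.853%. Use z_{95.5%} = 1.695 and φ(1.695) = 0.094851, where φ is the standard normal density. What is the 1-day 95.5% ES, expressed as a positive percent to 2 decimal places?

Tail multiplier: φ(z)/(1−α) = 0.094851 / 0.045 = 2.108.
ES = −(-0.01%) + 2.853% × 2.108 = 6.024%.

6.02%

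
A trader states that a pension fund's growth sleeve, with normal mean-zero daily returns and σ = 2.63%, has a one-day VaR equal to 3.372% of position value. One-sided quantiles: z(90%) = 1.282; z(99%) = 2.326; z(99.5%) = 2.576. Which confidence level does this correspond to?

90%

Implied z = VaR/σ = 3.372 / 2.63 = 1.282.
This matches z(90%) = 1.282.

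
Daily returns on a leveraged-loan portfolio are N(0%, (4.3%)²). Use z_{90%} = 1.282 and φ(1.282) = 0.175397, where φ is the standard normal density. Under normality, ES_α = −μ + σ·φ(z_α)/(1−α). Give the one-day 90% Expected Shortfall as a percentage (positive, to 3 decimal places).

Tail multiplier: φ(z)/(1−α) = 0.175397 / 0.1 = 1.754.
ES = 4.3% × 1.754 = 7.542%.

7.542%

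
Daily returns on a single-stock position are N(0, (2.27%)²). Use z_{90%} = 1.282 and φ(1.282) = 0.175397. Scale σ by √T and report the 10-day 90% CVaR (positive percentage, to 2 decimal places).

12.59%

σ_{10d} = 2.27% × √10 = 7.178%.
ES multiplier = φ(z)/(1−α) = 0.175397/0.1 = 1.754.
ES = 7.178% × 1.754 = 12.590%.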